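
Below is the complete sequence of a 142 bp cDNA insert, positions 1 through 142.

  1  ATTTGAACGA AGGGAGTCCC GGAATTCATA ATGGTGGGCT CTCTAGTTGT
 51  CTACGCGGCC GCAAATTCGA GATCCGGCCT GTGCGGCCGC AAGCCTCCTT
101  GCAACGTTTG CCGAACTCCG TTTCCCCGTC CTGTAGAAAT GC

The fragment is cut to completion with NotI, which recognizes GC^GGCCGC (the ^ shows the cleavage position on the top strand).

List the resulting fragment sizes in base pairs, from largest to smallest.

58, 56, 28 bp

NotI sites (GCGGCCGC) start at positions 55, 83.
NotI cuts after base 2 of each site, so after positions 56, 84.
Linear molecule, 2 cuts → 3 fragments:
  1–56 → 56 bp
  57–84 → 28 bp
  85–142 → 58 bp
Sorted largest to smallest: 58, 56, 28 bp.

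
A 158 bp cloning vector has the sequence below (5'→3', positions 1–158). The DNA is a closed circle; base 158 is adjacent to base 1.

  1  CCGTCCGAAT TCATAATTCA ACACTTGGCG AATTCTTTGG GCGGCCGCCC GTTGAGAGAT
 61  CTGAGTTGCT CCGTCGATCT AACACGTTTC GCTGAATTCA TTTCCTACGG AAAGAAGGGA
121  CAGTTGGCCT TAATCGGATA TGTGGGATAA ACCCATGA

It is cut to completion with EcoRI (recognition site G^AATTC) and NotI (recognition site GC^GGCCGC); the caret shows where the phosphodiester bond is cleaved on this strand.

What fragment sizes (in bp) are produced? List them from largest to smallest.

EcoRI sites (GAATTC) start at positions 7, 30, 94.
EcoRI cuts after the first base of each site, so after positions 7, 30, 94.
The NotI site (GCGGCCGC) starts at position 41.
NotI cuts after base 2 of each site, so after position 42.
Combined cut positions: 7, 30, 42, 94.
Circular molecule, 4 cuts → 4 fragments:
  8–30 → 23 bp
  31–42 → 12 bp
  43–94 → 52 bp
  95–158 then 1–7 → 64 + 7 = 71 bp
Sorted largest to smallest: 71, 52, 23, 12 bp.

71, 52, 23, 12 bp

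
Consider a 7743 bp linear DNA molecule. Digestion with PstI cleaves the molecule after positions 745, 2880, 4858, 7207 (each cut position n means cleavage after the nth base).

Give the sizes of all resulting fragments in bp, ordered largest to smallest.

2349, 2135, 1978, 745, 536 bp

Linear molecule, 4 cuts → 5 fragments:
  745 − 0 = 745 bp
  2880 − 745 = 2135 bp
  4858 − 2880 = 1978 bp
  7207 − 4858 = 2349 bp
  7743 − 7207 = 536 bp
Sorted largest to smallest: 2349, 2135, 1978, 745, 536 bp.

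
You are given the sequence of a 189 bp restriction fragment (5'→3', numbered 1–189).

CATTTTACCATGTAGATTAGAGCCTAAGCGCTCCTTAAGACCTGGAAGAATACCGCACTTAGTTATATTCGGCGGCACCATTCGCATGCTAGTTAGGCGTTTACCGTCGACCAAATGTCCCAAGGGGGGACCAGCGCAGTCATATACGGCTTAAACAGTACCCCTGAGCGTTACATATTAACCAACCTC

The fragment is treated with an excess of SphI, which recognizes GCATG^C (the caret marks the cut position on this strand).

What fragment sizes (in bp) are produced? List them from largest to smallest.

The SphI site (GCATGC) starts at position 84.
SphI cuts after base 5 of each site (before the last base), so after position 88.
Linear molecule, 1 cut → 2 fragments:
  1–88 → 88 bp
  89–189 → 101 bp
Sorted largest to smallest: 101, 88 bp.

101, 88 bp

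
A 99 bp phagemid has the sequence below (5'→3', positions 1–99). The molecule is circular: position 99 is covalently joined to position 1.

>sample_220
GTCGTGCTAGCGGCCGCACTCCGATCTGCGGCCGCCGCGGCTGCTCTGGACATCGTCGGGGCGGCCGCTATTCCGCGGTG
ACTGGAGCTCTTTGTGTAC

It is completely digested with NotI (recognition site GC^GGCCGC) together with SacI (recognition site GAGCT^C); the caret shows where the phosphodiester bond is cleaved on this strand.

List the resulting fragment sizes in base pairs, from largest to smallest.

NotI sites (GCGGCCGC) start at positions 10, 28, 61.
NotI cuts after base 2 of each site, so after positions 11, 29, 62.
The SacI site (GAGCTC) starts at position 85.
SacI cuts after base 5 of each site (before the last base), so after position 89.
Combined cut positions: 11, 29, 62, 89.
Circular molecule, 4 cuts → 4 fragments:
  12–29 → 18 bp
  30–62 → 33 bp
  63–89 → 27 bp
  90–99 then 1–11 → 10 + 11 = 21 bp
Sorted largest to smallest: 33, 27, 21, 18 bp.

33, 27, 21, 18 bp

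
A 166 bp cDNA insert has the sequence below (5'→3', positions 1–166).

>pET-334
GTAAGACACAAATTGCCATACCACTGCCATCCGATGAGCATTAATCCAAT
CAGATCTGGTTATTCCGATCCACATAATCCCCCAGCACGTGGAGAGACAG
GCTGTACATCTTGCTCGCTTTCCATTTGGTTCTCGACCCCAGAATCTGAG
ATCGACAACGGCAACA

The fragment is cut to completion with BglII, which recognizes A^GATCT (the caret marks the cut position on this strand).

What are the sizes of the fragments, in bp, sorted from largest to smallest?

114, 52 bp

The BglII site (AGATCT) starts at position 52.
BglII cuts after the first base of each site, so after position 52.
Linear molecule, 1 cut → 2 fragments:
  1–52 → 52 bp
  53–166 → 114 bp
Sorted largest to smallest: 114, 52 bp.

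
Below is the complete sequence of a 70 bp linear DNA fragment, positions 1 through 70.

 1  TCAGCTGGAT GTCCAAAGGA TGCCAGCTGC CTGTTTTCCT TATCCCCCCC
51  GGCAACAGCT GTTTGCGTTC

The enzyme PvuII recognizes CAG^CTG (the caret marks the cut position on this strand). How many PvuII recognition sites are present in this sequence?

3

CAGCTG occurs starting at positions 2, 24, 56.
PvuII cuts at 3 sites.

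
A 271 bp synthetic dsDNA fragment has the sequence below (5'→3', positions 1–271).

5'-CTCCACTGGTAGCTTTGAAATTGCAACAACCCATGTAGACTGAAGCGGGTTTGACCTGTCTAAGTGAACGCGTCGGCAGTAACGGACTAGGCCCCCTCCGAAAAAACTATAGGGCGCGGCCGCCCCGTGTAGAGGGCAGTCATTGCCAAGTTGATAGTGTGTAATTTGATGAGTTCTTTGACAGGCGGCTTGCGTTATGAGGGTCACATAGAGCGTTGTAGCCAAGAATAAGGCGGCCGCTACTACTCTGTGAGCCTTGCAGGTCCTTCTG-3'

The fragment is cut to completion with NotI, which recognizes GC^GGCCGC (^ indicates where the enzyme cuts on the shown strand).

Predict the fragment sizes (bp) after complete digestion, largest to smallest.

117, 117, 37 bp

NotI sites (GCGGCCGC) start at positions 116, 233.
NotI cuts after base 2 of each site, so after positions 117, 234.
Linear molecule, 2 cuts → 3 fragments:
  1–117 → 117 bp
  118–234 → 117 bp
  235–271 → 37 bp
Sorted largest to smallest: 117, 117, 37 bp.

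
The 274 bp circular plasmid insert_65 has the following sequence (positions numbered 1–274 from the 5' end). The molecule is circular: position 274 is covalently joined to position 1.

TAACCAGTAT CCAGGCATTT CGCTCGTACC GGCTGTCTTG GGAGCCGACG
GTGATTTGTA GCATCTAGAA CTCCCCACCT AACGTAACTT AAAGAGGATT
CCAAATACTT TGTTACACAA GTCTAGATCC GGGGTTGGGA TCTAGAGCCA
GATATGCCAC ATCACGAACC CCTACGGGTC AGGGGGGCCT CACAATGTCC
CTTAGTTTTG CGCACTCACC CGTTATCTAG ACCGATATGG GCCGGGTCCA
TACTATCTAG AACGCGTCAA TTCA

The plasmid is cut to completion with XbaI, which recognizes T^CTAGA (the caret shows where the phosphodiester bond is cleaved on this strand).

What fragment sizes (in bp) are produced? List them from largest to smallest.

85, 82, 58, 30, 19 bp

XbaI sites (TCTAGA) start at positions 64, 122, 141, 226, 256.
XbaI cuts after the first base of each site, so after positions 64, 122, 141, 226, 256.
Circular molecule, 5 cuts → 5 fragments:
  65–122 → 58 bp
  123–141 → 19 bp
  142–226 → 85 bp
  227–256 → 30 bp
  257–274 then 1–64 → 18 + 64 = 82 bp
Sorted largest to smallest: 85, 82, 58, 30, 19 bp.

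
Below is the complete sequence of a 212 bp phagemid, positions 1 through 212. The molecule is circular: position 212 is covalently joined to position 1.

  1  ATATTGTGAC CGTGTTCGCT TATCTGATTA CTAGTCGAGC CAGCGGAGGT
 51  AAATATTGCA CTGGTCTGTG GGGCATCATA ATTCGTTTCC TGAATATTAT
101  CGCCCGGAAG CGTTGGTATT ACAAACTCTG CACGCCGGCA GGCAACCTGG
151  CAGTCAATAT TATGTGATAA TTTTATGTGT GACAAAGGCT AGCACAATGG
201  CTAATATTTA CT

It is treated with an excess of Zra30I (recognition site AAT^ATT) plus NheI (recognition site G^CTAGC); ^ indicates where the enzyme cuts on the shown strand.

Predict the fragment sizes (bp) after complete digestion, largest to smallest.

Zra30I sites (AATATT) start at positions 52, 93, 156, 203.
Zra30I cuts after base 3 of each site, so after positions 54, 95, 158, 205.
The NheI site (GCTAGC) starts at position 188.
NheI cuts after the first base of each site, so after position 188.
Combined cut positions: 54, 95, 158, 188, 205.
Circular molecule, 5 cuts → 5 fragments:
  55–95 → 41 bp
  96–158 → 63 bp
  159–188 → 30 bp
  189–205 → 17 bp
  206–212 then 1–54 → 7 + 54 = 61 bp
Sorted largest to smallest: 63, 61, 41, 30, 17 bp.

63, 61, 41, 30, 17 bp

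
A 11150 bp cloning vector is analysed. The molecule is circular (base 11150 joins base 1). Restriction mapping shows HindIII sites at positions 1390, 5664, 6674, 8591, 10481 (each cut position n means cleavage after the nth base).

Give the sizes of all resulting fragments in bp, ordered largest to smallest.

4274, 2059, 1917, 1890, 1010 bp

Circular molecule, 5 cuts → 5 fragments:
  5664 − 1390 = 4274 bp
  6674 − 5664 = 1010 bp
  8591 − 6674 = 1917 bp
  10481 − 8591 = 1890 bp
  wrap: 11150 − 10481 + 1390 = 2059 bp
Sorted largest to smallest: 4274, 2059, 1917, 1890, 1010 bp.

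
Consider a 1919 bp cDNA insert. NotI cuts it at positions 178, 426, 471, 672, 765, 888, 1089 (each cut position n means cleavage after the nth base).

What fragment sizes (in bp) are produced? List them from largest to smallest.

830, 248, 201, 201, 178, 123, 93, 45 bp

Linear molecule, 7 cuts → 8 fragments:
  178 − 0 = 178 bp
  426 − 178 = 248 bp
  471 − 426 = 45 bp
  672 − 471 = 201 bp
  765 − 672 = 93 bp
  888 − 765 = 123 bp
  1089 − 888 = 201 bp
  1919 − 1089 = 830 bp
Sorted largest to smallest: 830, 248, 201, 201, 178, 123, 93, 45 bp.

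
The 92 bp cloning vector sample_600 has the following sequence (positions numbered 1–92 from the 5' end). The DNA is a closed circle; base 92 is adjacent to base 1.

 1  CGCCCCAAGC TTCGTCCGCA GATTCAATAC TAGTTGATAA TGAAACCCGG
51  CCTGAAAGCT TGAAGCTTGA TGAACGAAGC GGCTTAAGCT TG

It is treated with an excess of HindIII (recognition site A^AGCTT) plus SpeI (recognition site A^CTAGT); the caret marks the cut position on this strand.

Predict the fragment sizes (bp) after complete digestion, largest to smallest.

27, 23, 22, 13, 7 bp

HindIII sites (AAGCTT) start at positions 7, 56, 63, 86.
HindIII cuts after the first base of each site, so after positions 7, 56, 63, 86.
The SpeI site (ACTAGT) starts at position 29.
SpeI cuts after the first base of each site, so after position 29.
Combined cut positions: 7, 29, 56, 63, 86.
Circular molecule, 5 cuts → 5 fragments:
  8–29 → 22 bp
  30–56 → 27 bp
  57–63 → 7 bp
  64–86 → 23 bp
  87–92 then 1–7 → 6 + 7 = 13 bp
Sorted largest to smallest: 27, 23, 22, 13, 7 bp.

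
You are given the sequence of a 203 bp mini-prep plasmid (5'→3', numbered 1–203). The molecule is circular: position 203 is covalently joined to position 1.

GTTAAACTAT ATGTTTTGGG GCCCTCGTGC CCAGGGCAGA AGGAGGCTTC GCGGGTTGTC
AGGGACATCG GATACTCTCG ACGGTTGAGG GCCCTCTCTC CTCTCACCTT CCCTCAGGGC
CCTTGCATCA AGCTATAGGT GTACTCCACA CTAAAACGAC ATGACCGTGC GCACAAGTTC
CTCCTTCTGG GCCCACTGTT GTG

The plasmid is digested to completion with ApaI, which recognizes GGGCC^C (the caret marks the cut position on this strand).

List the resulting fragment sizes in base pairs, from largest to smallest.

72, 70, 33, 28 bp

ApaI sites (GGGCCC) start at positions 19, 89, 117, 189.
ApaI cuts after base 5 of each site (before the last base), so after positions 23, 93, 121, 193.
Circular molecule, 4 cuts → 4 fragments:
  24–93 → 70 bp
  94–121 → 28 bp
  122–193 → 72 bp
  194–203 then 1–23 → 10 + 23 = 33 bp
Sorted largest to smallest: 72, 70, 33, 28 bp.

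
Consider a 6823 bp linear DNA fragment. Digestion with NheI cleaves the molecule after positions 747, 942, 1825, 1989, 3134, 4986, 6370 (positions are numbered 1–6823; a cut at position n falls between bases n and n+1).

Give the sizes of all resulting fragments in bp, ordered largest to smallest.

1852, 1384, 1145, 883, 747, 453, 195, 164 bp

Linear molecule, 7 cuts → 8 fragments:
  747 − 0 = 747 bp
  942 − 747 = 195 bp
  1825 − 942 = 883 bp
  1989 − 1825 = 164 bp
  3134 − 1989 = 1145 bp
  4986 − 3134 = 1852 bp
  6370 − 4986 = 1384 bp
  6823 − 6370 = 453 bp
Sorted largest to smallest: 1852, 1384, 1145, 883, 747, 453, 195, 164 bp.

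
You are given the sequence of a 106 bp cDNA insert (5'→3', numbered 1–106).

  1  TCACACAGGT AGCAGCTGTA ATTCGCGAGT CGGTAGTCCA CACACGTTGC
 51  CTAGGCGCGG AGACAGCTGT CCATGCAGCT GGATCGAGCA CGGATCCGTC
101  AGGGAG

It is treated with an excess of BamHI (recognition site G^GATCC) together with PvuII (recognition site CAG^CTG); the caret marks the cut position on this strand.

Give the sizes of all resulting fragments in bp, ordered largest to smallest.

The BamHI site (GGATCC) starts at position 92.
BamHI cuts after the first base of each site, so after position 92.
PvuII sites (CAGCTG) start at positions 13, 64, 76.
PvuII cuts after base 3 of each site, so after positions 15, 66, 78.
Combined cut positions: 15, 66, 78, 92.
Linear molecule, 4 cuts → 5 fragments:
  1–15 → 15 bp
  16–66 → 51 bp
  67–78 → 12 bp
  79–92 → 14 bp
  93–106 → 14 bp
Sorted largest to smallest: 51, 15, 14, 14, 12 bp.

51, 15, 14, 14, 12 bp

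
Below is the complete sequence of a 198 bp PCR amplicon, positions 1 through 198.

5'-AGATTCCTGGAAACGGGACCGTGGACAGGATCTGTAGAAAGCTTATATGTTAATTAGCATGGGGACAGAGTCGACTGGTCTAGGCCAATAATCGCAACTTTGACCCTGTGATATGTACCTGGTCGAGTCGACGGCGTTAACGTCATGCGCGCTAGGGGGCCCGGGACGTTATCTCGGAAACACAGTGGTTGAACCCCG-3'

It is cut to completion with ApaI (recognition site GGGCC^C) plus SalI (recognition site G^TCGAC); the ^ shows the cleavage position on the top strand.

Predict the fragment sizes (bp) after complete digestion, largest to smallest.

70, 57, 37, 34 bp

The ApaI site (GGGCCC) starts at position 157.
ApaI cuts after base 5 of each site (before the last base), so after position 161.
SalI sites (GTCGAC) start at positions 70, 127.
SalI cuts after the first base of each site, so after positions 70, 127.
Combined cut positions: 70, 127, 161.
Linear molecule, 3 cuts → 4 fragments:
  1–70 → 70 bp
  71–127 → 57 bp
  128–161 → 34 bp
  162–198 → 37 bp
Sorted largest to smallest: 70, 57, 37, 34 bp.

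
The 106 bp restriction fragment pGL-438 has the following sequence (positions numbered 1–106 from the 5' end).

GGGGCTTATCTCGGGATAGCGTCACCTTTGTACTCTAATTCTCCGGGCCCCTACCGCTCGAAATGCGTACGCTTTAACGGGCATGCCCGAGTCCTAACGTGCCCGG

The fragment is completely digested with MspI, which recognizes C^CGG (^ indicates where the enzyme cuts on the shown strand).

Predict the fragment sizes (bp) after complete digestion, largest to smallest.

MspI sites (CCGG) start at positions 43, 103.
MspI cuts after the first base of each site, so after positions 43, 103.
Linear molecule, 2 cuts → 3 fragments:
  1–43 → 43 bp
  44–103 → 60 bp
  104–106 → 3 bp
Sorted largest to smallest: 60, 43, 3 bp.

60, 43, 3 bp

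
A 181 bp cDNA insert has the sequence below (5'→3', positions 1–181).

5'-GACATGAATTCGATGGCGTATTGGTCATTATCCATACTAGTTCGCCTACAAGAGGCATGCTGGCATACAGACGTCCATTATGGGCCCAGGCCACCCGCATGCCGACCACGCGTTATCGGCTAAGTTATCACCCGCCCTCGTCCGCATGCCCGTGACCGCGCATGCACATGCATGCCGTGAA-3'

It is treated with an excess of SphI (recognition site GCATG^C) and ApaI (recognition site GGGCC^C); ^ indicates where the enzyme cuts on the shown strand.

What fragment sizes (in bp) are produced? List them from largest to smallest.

59, 47, 27, 16, 15, 10, 7 bp

SphI sites (GCATGC) start at positions 55, 97, 144, 160, 170.
SphI cuts after base 5 of each site (before the last base), so after positions 59, 101, 148, 164, 174.
The ApaI site (GGGCCC) starts at position 82.
ApaI cuts after base 5 of each site (before the last base), so after position 86.
Combined cut positions: 59, 86, 101, 148, 164, 174.
Linear molecule, 6 cuts → 7 fragments:
  1–59 → 59 bp
  60–86 → 27 bp
  87–101 → 15 bp
  102–148 → 47 bp
  149–164 → 16 bp
  165–174 → 10 bp
  175–181 → 7 bp
Sorted largest to smallest: 59, 47, 27, 16, 15, 10, 7 bp.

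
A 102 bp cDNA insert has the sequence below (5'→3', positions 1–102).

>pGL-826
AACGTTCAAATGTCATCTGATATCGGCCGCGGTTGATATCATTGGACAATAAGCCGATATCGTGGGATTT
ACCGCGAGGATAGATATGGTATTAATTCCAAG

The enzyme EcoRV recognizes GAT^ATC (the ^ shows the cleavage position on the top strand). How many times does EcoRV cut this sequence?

3

GATATC occurs starting at positions 19, 35, 56.
EcoRV cuts at 3 sites.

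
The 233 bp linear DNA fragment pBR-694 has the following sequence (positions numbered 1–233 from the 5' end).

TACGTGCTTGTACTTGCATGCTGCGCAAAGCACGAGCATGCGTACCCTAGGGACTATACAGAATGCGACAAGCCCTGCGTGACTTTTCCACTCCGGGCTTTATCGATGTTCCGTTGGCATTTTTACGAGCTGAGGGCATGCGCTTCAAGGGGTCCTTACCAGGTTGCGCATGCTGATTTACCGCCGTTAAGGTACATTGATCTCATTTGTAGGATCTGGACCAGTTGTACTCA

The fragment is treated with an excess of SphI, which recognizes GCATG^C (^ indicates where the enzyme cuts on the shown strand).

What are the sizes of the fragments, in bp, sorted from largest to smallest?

SphI sites (GCATGC) start at positions 16, 36, 136, 168.
SphI cuts after base 5 of each site (before the last base), so after positions 20, 40, 140, 172.
Linear molecule, 4 cuts → 5 fragments:
  1–20 → 20 bp
  21–40 → 20 bp
  41–140 → 100 bp
  141–172 → 32 bp
  173–233 → 61 bp
Sorted largest to smallest: 100, 61, 32, 20, 20 bp.

100, 61, 32, 20, 20 bp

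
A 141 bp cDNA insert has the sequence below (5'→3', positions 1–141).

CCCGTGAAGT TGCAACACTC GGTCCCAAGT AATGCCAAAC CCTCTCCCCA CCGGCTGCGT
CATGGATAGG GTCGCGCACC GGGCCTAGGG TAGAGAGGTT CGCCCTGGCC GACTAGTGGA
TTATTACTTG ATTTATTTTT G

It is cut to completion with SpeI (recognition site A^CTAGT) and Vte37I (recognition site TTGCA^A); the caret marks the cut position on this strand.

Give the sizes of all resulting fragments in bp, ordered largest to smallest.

The SpeI site (ACTAGT) starts at position 112.
SpeI cuts after the first base of each site, so after position 112.
The Vte37I site (TTGCAA) starts at position 10.
Vte37I cuts after base 5 of each site (before the last base), so after position 14.
Combined cut positions: 14, 112.
Linear molecule, 2 cuts → 3 fragments:
  1–14 → 14 bp
  15–112 → 98 bp
  113–141 → 29 bp
Sorted largest to smallest: 98, 29, 14 bp.

98, 29, 14 bp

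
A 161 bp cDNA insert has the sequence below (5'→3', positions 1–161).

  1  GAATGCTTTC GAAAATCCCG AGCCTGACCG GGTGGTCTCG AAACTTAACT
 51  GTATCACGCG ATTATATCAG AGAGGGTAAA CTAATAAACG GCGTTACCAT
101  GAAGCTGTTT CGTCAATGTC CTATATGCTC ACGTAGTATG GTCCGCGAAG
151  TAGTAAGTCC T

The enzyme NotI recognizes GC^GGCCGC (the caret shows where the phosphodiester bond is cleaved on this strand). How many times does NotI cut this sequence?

No occurrence of GCGGCCGC is present in the sequence.
NotI does not cut: 0 sites.

0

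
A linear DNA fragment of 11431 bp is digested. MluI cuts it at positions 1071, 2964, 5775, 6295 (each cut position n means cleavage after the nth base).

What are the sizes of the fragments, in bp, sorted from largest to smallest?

5136, 2811, 1893, 1071, 520 bp

Linear molecule, 4 cuts → 5 fragments:
  1071 − 0 = 1071 bp
  2964 − 1071 = 1893 bp
  5775 − 2964 = 2811 bp
  6295 − 5775 = 520 bp
  11431 − 6295 = 5136 bp
Sorted largest to smallest: 5136, 2811, 1893, 1071, 520 bp.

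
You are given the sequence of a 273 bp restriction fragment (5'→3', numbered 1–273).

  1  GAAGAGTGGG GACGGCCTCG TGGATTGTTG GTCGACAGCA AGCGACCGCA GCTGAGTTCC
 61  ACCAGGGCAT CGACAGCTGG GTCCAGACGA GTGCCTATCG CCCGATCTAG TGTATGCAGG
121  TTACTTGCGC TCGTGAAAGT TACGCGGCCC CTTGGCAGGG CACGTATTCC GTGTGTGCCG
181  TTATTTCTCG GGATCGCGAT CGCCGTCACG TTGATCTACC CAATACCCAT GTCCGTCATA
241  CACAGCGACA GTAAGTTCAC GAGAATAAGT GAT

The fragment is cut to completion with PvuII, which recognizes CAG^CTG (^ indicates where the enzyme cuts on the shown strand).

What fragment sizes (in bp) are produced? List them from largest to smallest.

197, 51, 25 bp

PvuII sites (CAGCTG) start at positions 49, 74.
PvuII cuts after base 3 of each site, so after positions 51, 76.
Linear molecule, 2 cuts → 3 fragments:
  1–51 → 51 bp
  52–76 → 25 bp
  77–273 → 197 bp
Sorted largest to smallest: 197, 51, 25 bp.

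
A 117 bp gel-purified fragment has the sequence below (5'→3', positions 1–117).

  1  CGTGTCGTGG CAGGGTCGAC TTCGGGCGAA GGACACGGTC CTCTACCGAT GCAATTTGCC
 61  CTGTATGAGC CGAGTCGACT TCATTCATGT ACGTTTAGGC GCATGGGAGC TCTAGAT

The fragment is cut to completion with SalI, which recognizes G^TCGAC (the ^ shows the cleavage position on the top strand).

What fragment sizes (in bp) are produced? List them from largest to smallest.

SalI sites (GTCGAC) start at positions 15, 74.
SalI cuts after the first base of each site, so after positions 15, 74.
Linear molecule, 2 cuts → 3 fragments:
  1–15 → 15 bp
  16–74 → 59 bp
  75–117 → 43 bp
Sorted largest to smallest: 59, 43, 15 bp.

59, 43, 15 bp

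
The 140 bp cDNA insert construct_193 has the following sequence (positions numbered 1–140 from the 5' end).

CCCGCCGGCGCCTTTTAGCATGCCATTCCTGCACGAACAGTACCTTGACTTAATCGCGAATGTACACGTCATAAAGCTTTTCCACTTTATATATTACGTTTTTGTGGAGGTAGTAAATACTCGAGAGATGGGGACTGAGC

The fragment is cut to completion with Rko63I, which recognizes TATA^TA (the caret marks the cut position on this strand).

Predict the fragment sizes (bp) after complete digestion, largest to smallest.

The Rko63I site (TATATA) starts at position 88.
Rko63I cuts after base 4 of each site, so after position 91.
Linear molecule, 1 cut → 2 fragments:
  1–91 → 91 bp
  92–140 → 49 bp
Sorted largest to smallest: 91, 49 bp.

91, 49 bp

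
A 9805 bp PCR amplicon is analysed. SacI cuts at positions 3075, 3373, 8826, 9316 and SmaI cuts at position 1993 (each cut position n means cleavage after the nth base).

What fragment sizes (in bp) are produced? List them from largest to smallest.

Combined cut positions (sorted): 1993, 3075, 3373, 8826, 9316.
Linear molecule, 5 cuts → 6 fragments:
  1993 − 0 = 1993 bp
  3075 − 1993 = 1082 bp
  3373 − 3075 = 298 bp
  8826 − 3373 = 5453 bp
  9316 − 8826 = 490 bp
  9805 − 9316 = 489 bp
Sorted largest to smallest: 5453, 1993, 1082, 490, 489, 298 bp.

5453, 1993, 1082, 490, 489, 298 bp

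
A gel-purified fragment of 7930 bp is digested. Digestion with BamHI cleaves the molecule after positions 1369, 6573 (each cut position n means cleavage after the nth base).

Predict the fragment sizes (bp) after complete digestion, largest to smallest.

5204, 1369, 1357 bp

Linear molecule, 2 cuts → 3 fragments:
  1369 − 0 = 1369 bp
  6573 − 1369 = 5204 bp
  7930 − 6573 = 1357 bp
Sorted largest to smallest: 5204, 1369, 1357 bp.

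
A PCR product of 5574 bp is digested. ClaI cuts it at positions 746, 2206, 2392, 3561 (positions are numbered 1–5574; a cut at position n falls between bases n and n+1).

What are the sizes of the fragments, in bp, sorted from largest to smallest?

2013, 1460, 1169, 746, 186 bp

Linear molecule, 4 cuts → 5 fragments:
  746 − 0 = 746 bp
  2206 − 746 = 1460 bp
  2392 − 2206 = 186 bp
  3561 − 2392 = 1169 bp
  5574 − 3561 = 2013 bp
Sorted largest to smallest: 2013, 1460, 1169, 746, 186 bp.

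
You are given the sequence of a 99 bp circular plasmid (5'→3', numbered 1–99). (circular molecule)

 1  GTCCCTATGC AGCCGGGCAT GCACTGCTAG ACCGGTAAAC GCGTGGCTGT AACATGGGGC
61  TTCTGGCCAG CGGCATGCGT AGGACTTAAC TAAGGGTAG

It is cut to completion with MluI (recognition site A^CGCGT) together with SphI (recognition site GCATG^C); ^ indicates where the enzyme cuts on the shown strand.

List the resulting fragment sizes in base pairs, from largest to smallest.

The MluI site (ACGCGT) starts at position 39.
MluI cuts after the first base of each site, so after position 39.
SphI sites (GCATGC) start at positions 17, 73.
SphI cuts after base 5 of each site (before the last base), so after positions 21, 77.
Combined cut positions: 21, 39, 77.
Circular molecule, 3 cuts → 3 fragments:
  22–39 → 18 bp
  40–77 → 38 bp
  78–99 then 1–21 → 22 + 21 = 43 bp
Sorted largest to smallest: 43, 38, 18 bp.

43, 38, 18 bp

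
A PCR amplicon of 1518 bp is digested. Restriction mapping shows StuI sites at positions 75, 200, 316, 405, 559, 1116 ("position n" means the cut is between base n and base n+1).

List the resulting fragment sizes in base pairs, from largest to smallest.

Linear molecule, 6 cuts → 7 fragments:
  75 − 0 = 75 bp
  200 − 75 = 125 bp
  316 − 200 = 116 bp
  405 − 316 = 89 bp
  559 − 405 = 154 bp
  1116 − 559 = 557 bp
  1518 − 1116 = 402 bp
Sorted largest to smallest: 557, 402, 154, 125, 116, 89, 75 bp.

557, 402, 154, 125, 116, 89, 75 bp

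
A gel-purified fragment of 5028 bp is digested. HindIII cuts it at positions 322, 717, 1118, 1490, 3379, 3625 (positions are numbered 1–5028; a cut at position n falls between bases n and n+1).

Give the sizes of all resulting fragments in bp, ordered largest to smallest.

1889, 1403, 401, 395, 372, 322, 246 bp

Linear molecule, 6 cuts → 7 fragments:
  322 − 0 = 322 bp
  717 − 322 = 395 bp
  1118 − 717 = 401 bp
  1490 − 1118 = 372 bp
  3379 − 1490 = 1889 bp
  3625 − 3379 = 246 bp
  5028 − 3625 = 1403 bp
Sorted largest to smallest: 1889, 1403, 401, 395, 372, 322, 246 bp.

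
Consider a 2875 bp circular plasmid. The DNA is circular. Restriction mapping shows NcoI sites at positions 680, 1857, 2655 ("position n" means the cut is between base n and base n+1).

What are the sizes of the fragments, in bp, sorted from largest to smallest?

Circular molecule, 3 cuts → 3 fragments:
  1857 − 680 = 1177 bp
  2655 − 1857 = 798 bp
  wrap: 2875 − 2655 + 680 = 900 bp
Sorted largest to smallest: 1177, 900, 798 bp.

1177, 900, 798 bp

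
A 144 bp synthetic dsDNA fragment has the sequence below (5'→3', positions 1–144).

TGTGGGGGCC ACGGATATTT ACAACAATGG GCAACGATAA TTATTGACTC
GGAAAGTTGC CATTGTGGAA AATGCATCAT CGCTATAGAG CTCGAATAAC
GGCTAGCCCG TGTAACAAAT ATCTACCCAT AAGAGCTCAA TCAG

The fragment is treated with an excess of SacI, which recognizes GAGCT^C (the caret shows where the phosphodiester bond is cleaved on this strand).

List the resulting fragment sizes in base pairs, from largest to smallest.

92, 45, 7 bp

SacI sites (GAGCTC) start at positions 88, 133.
SacI cuts after base 5 of each site (before the last base), so after positions 92, 137.
Linear molecule, 2 cuts → 3 fragments:
  1–92 → 92 bp
  93–137 → 45 bp
  138–144 → 7 bp
Sorted largest to smallest: 92, 45, 7 bp.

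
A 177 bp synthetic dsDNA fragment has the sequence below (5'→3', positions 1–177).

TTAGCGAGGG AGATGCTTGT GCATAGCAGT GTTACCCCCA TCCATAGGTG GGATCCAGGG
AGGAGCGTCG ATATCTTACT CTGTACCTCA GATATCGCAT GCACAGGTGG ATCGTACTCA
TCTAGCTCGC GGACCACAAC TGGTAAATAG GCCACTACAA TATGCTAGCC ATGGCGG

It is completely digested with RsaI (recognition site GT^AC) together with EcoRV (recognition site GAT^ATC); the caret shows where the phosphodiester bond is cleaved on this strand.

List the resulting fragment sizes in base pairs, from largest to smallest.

72, 62, 22, 12, 9 bp

RsaI sites (GTAC) start at positions 83, 114.
RsaI cuts after base 2 of each site, so after positions 84, 115.
EcoRV sites (GATATC) start at positions 70, 91.
EcoRV cuts after base 3 of each site, so after positions 72, 93.
Combined cut positions: 72, 84, 93, 115.
Linear molecule, 4 cuts → 5 fragments:
  1–72 → 72 bp
  73–84 → 12 bp
  85–93 → 9 bp
  94–115 → 22 bp
  116–177 → 62 bp
Sorted largest to smallest: 72, 62, 22, 12, 9 bp.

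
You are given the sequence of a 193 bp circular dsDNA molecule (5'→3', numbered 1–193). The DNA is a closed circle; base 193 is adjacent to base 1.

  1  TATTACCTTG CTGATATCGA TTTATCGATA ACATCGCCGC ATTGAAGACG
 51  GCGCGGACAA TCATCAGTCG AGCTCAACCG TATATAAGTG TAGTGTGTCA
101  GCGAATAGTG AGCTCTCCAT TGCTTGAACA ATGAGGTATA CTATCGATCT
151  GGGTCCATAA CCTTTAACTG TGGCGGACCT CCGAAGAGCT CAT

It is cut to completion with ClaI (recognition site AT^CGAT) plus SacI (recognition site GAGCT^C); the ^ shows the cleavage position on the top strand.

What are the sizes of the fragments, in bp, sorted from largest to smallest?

ClaI sites (ATCGAT) start at positions 16, 24, 143.
ClaI cuts after base 2 of each site, so after positions 17, 25, 144.
SacI sites (GAGCTC) start at positions 70, 110, 186.
SacI cuts after base 5 of each site (before the last base), so after positions 74, 114, 190.
Combined cut positions: 17, 25, 74, 114, 144, 190.
Circular molecule, 6 cuts → 6 fragments:
  18–25 → 8 bp
  26–74 → 49 bp
  75–114 → 40 bp
  115–144 → 30 bp
  145–190 → 46 bp
  191–193 then 1–17 → 3 + 17 = 20 bp
Sorted largest to smallest: 49, 46, 40, 30, 20, 8 bp.

49, 46, 40, 30, 20, 8 bp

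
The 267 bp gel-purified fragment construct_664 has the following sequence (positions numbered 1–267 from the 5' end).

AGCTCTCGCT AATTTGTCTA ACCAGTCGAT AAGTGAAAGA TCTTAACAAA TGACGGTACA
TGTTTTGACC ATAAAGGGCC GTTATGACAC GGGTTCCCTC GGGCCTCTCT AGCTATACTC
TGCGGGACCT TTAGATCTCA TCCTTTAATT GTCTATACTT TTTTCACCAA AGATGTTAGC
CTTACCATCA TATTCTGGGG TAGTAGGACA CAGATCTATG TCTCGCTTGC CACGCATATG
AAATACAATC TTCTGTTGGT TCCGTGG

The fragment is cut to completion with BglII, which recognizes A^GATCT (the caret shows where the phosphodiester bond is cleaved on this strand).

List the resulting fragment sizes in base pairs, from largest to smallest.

95, 79, 55, 38 bp

BglII sites (AGATCT) start at positions 38, 133, 212.
BglII cuts after the first base of each site, so after positions 38, 133, 212.
Linear molecule, 3 cuts → 4 fragments:
  1–38 → 38 bp
  39–133 → 95 bp
  134–212 → 79 bp
  213–267 → 55 bp
Sorted largest to smallest: 95, 79, 55, 38 bp.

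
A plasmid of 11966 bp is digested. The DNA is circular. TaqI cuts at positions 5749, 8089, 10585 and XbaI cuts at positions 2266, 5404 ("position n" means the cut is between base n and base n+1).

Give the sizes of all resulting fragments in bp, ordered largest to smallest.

Combined cut positions (sorted): 2266, 5404, 5749, 8089, 10585.
Circular molecule, 5 cuts → 5 fragments:
  5404 − 2266 = 3138 bp
  5749 − 5404 = 345 bp
  8089 − 5749 = 2340 bp
  10585 − 8089 = 2496 bp
  wrap: 11966 − 10585 + 2266 = 3647 bp
Sorted largest to smallest: 3647, 3138, 2496, 2340, 345 bp.

3647, 3138, 2496, 2340, 345 bp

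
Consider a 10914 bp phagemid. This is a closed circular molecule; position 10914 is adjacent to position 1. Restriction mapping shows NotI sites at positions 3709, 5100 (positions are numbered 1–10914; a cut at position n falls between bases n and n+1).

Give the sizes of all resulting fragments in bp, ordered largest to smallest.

9523, 1391 bp

Circular molecule, 2 cuts → 2 fragments:
  5100 − 3709 = 1391 bp
  wrap: 10914 − 5100 + 3709 = 9523 bp
Sorted largest to smallest: 9523, 1391 bp.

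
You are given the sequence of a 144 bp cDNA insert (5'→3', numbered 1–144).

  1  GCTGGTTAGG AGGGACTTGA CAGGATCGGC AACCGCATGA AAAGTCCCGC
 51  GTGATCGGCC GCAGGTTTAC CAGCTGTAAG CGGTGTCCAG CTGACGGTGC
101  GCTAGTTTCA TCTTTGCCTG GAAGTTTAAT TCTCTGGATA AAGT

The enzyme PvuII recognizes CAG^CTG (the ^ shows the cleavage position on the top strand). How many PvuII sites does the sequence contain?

CAGCTG occurs starting at positions 71, 88.
PvuII cuts at 2 sites.

2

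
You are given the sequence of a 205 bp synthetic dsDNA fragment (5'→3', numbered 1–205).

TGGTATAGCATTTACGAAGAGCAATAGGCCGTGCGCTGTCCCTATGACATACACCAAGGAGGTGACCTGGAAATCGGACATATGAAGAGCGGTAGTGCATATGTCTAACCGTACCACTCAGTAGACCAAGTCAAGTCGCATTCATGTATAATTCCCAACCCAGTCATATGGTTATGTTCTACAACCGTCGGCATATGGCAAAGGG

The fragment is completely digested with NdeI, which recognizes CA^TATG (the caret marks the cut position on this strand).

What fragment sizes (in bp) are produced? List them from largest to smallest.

80, 67, 27, 19, 12 bp

NdeI sites (CATATG) start at positions 79, 98, 165, 192.
NdeI cuts after base 2 of each site, so after positions 80, 99, 166, 193.
Linear molecule, 4 cuts → 5 fragments:
  1–80 → 80 bp
  81–99 → 19 bp
  100–166 → 67 bp
  167–193 → 27 bp
  194–205 → 12 bp
Sorted largest to smallest: 80, 67, 27, 19, 12 bp.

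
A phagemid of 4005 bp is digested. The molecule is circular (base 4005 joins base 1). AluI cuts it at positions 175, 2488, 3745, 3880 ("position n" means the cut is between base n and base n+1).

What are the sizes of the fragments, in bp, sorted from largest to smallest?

2313, 1257, 300, 135 bp

Circular molecule, 4 cuts → 4 fragments:
  2488 − 175 = 2313 bp
  3745 − 2488 = 1257 bp
  3880 − 3745 = 135 bp
  wrap: 4005 − 3880 + 175 = 300 bp
Sorted largest to smallest: 2313, 1257, 300, 135 bp.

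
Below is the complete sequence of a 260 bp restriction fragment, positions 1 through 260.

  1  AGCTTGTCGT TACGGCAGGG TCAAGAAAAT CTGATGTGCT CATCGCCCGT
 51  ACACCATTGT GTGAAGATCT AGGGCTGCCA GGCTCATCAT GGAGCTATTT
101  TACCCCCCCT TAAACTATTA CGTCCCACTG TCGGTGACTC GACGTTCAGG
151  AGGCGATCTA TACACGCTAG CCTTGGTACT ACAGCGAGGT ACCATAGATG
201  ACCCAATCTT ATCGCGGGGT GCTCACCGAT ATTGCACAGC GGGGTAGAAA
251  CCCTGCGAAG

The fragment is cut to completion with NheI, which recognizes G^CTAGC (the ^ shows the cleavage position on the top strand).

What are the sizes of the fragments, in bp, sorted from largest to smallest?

166, 94 bp

The NheI site (GCTAGC) starts at position 166.
NheI cuts after the first base of each site, so after position 166.
Linear molecule, 1 cut → 2 fragments:
  1–166 → 166 bp
  167–260 → 94 bp
Sorted largest to smallest: 166, 94 bp.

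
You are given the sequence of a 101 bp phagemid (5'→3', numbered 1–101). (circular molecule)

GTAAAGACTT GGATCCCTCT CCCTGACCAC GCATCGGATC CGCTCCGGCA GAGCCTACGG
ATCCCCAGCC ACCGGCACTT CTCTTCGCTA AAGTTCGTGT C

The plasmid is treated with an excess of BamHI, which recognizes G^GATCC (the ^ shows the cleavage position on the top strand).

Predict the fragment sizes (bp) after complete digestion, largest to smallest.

BamHI sites (GGATCC) start at positions 11, 36, 59.
BamHI cuts after the first base of each site, so after positions 11, 36, 59.
Circular molecule, 3 cuts → 3 fragments:
  12–36 → 25 bp
  37–59 → 23 bp
  60–101 then 1–11 → 42 + 11 = 53 bp
Sorted largest to smallest: 53, 25, 23 bp.

53, 25, 23 bp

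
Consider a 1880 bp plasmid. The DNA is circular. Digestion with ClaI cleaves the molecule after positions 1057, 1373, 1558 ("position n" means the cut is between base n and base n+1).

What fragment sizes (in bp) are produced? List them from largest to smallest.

1379, 316, 185 bp

Circular molecule, 3 cuts → 3 fragments:
  1373 − 1057 = 316 bp
  1558 − 1373 = 185 bp
  wrap: 1880 − 1558 + 1057 = 1379 bp
Sorted largest to smallest: 1379, 316, 185 bp.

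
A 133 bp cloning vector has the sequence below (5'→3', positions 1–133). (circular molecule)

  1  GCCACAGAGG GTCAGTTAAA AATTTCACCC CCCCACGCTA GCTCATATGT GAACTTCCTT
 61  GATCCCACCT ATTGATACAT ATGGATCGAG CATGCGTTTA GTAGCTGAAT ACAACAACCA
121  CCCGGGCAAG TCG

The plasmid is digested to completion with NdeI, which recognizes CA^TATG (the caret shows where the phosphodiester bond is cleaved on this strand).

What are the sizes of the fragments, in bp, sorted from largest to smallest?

NdeI sites (CATATG) start at positions 44, 78.
NdeI cuts after base 2 of each site, so after positions 45, 79.
Circular molecule, 2 cuts → 2 fragments:
  46–79 → 34 bp
  80–133 then 1–45 → 54 + 45 = 99 bp
Sorted largest to smallest: 99, 34 bp.

99, 34 bp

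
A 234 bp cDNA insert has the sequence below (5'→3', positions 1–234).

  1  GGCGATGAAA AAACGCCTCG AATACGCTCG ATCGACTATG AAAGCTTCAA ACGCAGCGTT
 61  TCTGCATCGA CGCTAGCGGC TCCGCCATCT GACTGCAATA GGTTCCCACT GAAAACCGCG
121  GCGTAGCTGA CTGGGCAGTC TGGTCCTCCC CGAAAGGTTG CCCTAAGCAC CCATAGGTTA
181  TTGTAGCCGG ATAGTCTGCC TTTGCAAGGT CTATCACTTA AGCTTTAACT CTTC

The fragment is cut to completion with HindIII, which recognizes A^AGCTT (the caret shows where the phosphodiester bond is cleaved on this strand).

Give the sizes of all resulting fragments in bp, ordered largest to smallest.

HindIII sites (AAGCTT) start at positions 42, 220.
HindIII cuts after the first base of each site, so after positions 42, 220.
Linear molecule, 2 cuts → 3 fragments:
  1–42 → 42 bp
  43–220 → 178 bp
  221–234 → 14 bp
Sorted largest to smallest: 178, 42, 14 bp.

178, 42, 14 bp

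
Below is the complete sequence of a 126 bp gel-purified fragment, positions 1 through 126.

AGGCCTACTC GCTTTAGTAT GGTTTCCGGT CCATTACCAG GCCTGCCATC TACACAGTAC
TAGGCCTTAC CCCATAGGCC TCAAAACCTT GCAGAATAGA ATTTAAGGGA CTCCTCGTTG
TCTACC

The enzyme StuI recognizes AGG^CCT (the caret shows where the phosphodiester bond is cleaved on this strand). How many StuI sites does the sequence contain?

AGGCCT occurs starting at positions 1, 39, 62, 76.
StuI cuts at 4 sites.

4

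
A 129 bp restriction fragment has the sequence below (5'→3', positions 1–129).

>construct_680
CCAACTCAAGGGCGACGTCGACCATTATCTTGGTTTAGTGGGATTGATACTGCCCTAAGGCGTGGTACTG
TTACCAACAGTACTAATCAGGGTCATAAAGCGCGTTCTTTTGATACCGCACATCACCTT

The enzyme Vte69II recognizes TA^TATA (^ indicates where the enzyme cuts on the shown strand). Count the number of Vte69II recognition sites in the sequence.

No occurrence of TATATA is present in the sequence.
Vte69II does not cut: 0 sites.

0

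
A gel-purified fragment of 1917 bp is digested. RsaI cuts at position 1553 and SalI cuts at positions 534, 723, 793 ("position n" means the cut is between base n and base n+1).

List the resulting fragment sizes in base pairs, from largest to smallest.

Combined cut positions (sorted): 534, 723, 793, 1553.
Linear molecule, 4 cuts → 5 fragments:
  534 − 0 = 534 bp
  723 − 534 = 189 bp
  793 − 723 = 70 bp
  1553 − 793 = 760 bp
  1917 − 1553 = 364 bp
Sorted largest to smallest: 760, 534, 364, 189, 70 bp.

760, 534, 364, 189, 70 bp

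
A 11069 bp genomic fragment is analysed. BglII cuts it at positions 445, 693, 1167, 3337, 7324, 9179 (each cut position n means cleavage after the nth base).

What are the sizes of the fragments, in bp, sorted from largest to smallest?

3987, 2170, 1890, 1855, 474, 445, 248 bp

Linear molecule, 6 cuts → 7 fragments:
  445 − 0 = 445 bp
  693 − 445 = 248 bp
  1167 − 693 = 474 bp
  3337 − 1167 = 2170 bp
  7324 − 3337 = 3987 bp
  9179 − 7324 = 1855 bp
  11069 − 9179 = 1890 bp
Sorted largest to smallest: 3987, 2170, 1890, 1855, 474, 445, 248 bp.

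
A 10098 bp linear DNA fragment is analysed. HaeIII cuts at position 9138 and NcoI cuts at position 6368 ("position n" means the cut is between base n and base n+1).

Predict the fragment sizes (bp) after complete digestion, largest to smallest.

Combined cut positions (sorted): 6368, 9138.
Linear molecule, 2 cuts → 3 fragments:
  6368 − 0 = 6368 bp
  9138 − 6368 = 2770 bp
  10098 − 9138 = 960 bp
Sorted largest to smallest: 6368, 2770, 960 bp.

6368, 2770, 960 bp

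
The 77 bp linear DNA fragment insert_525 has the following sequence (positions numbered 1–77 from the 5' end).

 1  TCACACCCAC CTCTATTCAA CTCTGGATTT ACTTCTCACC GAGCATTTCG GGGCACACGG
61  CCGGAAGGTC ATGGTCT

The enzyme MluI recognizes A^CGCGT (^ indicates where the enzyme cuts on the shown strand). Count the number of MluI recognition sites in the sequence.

No occurrence of ACGCGT is present in the sequence.
MluI does not cut: 0 sites.

0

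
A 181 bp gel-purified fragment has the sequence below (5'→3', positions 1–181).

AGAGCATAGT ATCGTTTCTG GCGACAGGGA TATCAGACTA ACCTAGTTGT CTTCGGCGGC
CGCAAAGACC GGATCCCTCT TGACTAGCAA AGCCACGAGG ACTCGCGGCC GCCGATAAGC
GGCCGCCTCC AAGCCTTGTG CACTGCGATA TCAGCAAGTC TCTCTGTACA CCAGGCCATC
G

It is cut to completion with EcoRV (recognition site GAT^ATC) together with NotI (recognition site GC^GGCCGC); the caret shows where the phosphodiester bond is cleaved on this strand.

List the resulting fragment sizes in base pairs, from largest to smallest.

EcoRV sites (GATATC) start at positions 29, 147.
EcoRV cuts after base 3 of each site, so after positions 31, 149.
NotI sites (GCGGCCGC) start at positions 56, 105, 119.
NotI cuts after base 2 of each site, so after positions 57, 106, 120.
Combined cut positions: 31, 57, 106, 120, 149.
Linear molecule, 5 cuts → 6 fragments:
  1–31 → 31 bp
  32–57 → 26 bp
  58–106 → 49 bp
  107–120 → 14 bp
  121–149 → 29 bp
  150–181 → 32 bp
Sorted largest to smallest: 49, 32, 31, 29, 26, 14 bp.

49, 32, 31, 29, 26, 14 bp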